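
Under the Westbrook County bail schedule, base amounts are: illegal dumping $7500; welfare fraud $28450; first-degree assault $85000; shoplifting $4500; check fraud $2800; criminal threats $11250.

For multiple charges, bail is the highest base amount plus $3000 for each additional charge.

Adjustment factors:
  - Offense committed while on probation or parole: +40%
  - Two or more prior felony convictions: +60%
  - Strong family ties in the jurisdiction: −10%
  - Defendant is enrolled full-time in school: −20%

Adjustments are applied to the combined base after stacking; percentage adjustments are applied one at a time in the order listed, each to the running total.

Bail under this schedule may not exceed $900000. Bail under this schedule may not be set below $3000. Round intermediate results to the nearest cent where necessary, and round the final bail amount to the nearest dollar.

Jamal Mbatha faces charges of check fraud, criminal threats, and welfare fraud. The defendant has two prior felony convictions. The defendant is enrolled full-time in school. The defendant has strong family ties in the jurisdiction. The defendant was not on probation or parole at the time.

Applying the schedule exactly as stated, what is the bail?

$39686

Base amounts from the schedule: check fraud $2800; criminal threats $11250; welfare fraud $28450.
Stacking rule: highest base plus $3000 per additional charge. Highest is welfare fraud at $28450; 2 additional charges → +$6000. Combined base = $34450.
Two or more prior felony convictions (+60%): $34450 × 1.6 = $55120.
Strong family ties in the jurisdiction (−10%): $55120 × 0.9 = $49608.
Defendant is enrolled full-time in school (−20%): $49608 × 0.8 = $39686.40.
$39686.40 is within the $900000 maximum.
$39686.40 is at or above the $3000 minimum.
Rounded to the nearest dollar: $39686.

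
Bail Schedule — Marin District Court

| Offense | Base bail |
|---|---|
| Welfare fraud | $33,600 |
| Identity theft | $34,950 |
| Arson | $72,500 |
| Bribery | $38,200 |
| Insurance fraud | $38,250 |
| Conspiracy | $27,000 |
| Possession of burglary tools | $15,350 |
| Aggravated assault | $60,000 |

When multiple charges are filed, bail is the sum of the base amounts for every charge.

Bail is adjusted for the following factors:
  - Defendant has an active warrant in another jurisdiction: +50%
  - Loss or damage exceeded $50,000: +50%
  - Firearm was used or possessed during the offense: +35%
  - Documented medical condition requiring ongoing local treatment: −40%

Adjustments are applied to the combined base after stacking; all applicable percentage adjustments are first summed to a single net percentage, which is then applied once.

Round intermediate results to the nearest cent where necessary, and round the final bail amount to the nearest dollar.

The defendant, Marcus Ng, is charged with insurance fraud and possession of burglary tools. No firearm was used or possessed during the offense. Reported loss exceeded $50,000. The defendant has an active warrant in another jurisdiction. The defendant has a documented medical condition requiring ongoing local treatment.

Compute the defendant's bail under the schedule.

Base amounts from the schedule: insurance fraud $38,250; possession of burglary tools $15,350.
Stacking rule: sum of all bases. $38,250 + $15,350 = $53,600.
Net percentage adjustment: +50% +50% −40% = +60%. $53,600 × 1.6 = $85,760.

$85,760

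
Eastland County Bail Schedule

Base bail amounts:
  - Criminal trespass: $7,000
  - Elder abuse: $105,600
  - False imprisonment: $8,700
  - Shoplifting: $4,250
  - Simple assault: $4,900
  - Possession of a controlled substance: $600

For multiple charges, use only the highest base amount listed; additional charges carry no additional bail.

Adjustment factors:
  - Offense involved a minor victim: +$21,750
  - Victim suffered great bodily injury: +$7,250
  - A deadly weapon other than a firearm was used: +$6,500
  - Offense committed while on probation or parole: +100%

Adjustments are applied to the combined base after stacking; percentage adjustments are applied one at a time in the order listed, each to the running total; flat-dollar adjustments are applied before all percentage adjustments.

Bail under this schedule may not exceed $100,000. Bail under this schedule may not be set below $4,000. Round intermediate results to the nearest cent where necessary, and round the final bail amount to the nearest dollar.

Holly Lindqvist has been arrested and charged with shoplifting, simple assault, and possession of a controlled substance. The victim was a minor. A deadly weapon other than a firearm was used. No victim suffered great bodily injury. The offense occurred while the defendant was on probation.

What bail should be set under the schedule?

$66,300

Base amounts from the schedule: shoplifting $4,250; simple assault $4,900; possession of a controlled substance $600.
Stacking rule: use the highest base only. Highest is simple assault at $4,900. Combined base = $4,900.
Offense involved a minor victim (+$21,750 flat): $4,900 + $21,750 = $26,650.
A deadly weapon other than a firearm was used (+$6,500 flat): $26,650 + $6,500 = $33,150.
Offense committed while on probation or parole (+100%): $33,150 × 2 = $66,300.
$66,300 is within the $100,000 maximum.
$66,300 is at or above the $4,000 minimum.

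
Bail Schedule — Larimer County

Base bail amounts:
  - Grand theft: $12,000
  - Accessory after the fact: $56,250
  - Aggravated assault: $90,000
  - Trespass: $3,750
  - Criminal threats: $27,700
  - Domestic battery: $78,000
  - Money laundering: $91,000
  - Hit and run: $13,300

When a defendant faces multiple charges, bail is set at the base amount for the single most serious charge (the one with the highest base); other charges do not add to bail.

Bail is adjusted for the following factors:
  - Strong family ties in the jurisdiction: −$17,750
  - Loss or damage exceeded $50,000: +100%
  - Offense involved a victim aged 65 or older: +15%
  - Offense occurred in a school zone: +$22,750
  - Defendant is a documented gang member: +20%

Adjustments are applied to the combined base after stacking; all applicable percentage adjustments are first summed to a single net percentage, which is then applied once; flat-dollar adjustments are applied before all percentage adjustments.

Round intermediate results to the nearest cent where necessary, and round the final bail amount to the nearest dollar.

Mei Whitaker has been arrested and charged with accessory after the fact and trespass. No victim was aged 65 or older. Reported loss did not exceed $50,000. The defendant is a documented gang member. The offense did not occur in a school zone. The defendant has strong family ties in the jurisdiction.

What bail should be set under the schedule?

Base amounts from the schedule: accessory after the fact $56,250; trespass $3,750.
Stacking rule: use the highest base only. Highest is accessory after the fact at $56,250. Combined base = $56,250.
Strong family ties in the jurisdiction (−$17,750 flat): $56,250 − $17,750 = $38,500.
Defendant is a documented gang member (+20%): $38,500 × 1.2 = $46,200.

$46,200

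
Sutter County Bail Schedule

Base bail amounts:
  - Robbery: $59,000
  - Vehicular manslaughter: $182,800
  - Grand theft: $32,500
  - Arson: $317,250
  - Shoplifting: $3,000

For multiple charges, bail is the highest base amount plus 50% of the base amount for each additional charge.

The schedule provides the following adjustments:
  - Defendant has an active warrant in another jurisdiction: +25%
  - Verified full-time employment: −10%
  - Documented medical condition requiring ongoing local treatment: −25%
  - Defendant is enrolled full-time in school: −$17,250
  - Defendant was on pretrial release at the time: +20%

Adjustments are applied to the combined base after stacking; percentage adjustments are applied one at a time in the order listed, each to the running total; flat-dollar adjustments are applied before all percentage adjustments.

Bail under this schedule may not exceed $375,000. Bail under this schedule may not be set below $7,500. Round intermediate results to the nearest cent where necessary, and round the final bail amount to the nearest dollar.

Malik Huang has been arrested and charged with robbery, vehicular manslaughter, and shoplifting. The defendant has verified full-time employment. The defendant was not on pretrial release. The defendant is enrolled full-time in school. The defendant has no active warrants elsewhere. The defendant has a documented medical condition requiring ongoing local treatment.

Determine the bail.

$132,671

Base amounts from the schedule: robbery $59,000; vehicular manslaughter $182,800; shoplifting $3,000.
Stacking rule: highest base plus 50% of each additional charge. Highest is vehicular manslaughter at $182,800. Additional: $59,000 × 50% = $29,500; $3,000 × 50% = $1,500. Combined base = $182,800 + $31,000 = $213,800.
Defendant is enrolled full-time in school (−$17,250 flat): $213,800 − $17,250 = $196,550.
Verified full-time employment (−10%): $196,550 × 0.9 = $176,895.
Documented medical condition requiring ongoing local treatment (−25%): $176,895 × 0.75 = $132,671.25.
$132,671.25 is within the $375,000 maximum.
$132,671.25 is at or above the $7,500 minimum.
Rounded to the nearest dollar: $132,671.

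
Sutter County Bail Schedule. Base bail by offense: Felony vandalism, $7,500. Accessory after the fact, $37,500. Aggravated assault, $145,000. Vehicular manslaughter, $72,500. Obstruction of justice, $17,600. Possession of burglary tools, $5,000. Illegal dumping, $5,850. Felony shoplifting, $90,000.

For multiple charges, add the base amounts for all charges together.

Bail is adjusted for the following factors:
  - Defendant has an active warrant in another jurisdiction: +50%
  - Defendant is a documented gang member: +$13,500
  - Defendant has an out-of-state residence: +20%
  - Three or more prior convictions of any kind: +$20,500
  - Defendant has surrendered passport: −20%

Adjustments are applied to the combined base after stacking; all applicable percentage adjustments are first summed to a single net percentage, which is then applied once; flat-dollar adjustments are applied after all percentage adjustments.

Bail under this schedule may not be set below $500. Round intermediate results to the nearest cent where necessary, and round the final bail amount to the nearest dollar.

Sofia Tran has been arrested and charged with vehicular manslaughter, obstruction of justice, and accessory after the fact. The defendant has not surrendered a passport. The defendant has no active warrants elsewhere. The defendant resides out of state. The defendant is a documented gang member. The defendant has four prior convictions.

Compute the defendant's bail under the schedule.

$187,120

Base amounts from the schedule: vehicular manslaughter $72,500; obstruction of justice $17,600; accessory after the fact $37,500.
Stacking rule: sum of all bases. $72,500 + $17,600 + $37,500 = $127,600.
Defendant has an out-of-state residence (+20%): $127,600 × 1.2 = $153,120.
Defendant is a documented gang member (+$13,500 flat): $153,120 + $13,500 = $166,620.
Three or more prior convictions of any kind (+$20,500 flat): $166,620 + $20,500 = $187,120.
$187,120 is at or above the $500 minimum.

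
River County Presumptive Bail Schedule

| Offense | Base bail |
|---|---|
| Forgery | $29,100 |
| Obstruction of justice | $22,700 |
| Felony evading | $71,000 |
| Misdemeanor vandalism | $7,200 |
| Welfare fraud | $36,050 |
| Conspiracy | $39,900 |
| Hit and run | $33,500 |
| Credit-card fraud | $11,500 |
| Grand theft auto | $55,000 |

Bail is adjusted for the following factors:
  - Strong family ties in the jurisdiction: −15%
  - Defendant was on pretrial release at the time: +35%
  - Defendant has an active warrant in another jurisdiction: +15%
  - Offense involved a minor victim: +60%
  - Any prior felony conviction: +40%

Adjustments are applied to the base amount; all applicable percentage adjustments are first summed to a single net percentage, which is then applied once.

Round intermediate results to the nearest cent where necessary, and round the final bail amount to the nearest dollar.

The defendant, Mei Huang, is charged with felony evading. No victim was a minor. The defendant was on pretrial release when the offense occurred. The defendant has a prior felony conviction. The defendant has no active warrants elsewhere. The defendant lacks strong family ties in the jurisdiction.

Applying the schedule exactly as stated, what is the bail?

Base amounts from the schedule: felony evading $71,000.
Single charge. Combined base = $71,000.
Net percentage adjustment: +35% +40% = +75%. $71,000 × 1.75 = $124,250.

$124,250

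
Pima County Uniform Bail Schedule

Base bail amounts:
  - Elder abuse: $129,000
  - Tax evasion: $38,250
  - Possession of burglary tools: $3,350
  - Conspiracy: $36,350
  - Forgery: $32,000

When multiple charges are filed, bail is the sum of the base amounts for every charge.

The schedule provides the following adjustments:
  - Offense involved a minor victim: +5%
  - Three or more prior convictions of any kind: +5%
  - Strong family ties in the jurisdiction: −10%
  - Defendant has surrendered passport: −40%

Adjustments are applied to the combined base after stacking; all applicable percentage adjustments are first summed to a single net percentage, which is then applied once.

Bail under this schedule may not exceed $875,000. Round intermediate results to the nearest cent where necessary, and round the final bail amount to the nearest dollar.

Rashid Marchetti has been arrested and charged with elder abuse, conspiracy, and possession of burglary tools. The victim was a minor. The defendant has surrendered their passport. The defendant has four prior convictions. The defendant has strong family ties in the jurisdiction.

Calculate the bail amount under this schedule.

$101,220

Base amounts from the schedule: elder abuse $129,000; conspiracy $36,350; possession of burglary tools $3,350.
Stacking rule: sum of all bases. $129,000 + $36,350 + $3,350 = $168,700.
Net percentage adjustment: +5% +5% −10% −40% = −40%. $168,700 × 0.6 = $101,220.
$101,220 is within the $875,000 maximum.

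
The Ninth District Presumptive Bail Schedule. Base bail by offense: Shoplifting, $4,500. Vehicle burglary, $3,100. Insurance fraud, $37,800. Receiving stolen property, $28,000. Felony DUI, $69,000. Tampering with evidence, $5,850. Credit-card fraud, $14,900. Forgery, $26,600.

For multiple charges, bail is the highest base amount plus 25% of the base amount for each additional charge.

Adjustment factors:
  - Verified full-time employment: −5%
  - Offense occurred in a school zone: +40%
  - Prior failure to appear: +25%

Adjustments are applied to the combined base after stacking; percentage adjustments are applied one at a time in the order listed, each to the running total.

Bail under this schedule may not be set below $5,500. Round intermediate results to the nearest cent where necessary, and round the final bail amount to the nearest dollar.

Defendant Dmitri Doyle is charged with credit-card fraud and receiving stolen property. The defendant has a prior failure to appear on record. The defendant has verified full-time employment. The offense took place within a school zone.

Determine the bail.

$52,743

Base amounts from the schedule: credit-card fraud $14,900; receiving stolen property $28,000.
Stacking rule: highest base plus 25% of each additional charge. Highest is receiving stolen property at $28,000. Additional: $14,900 × 25% = $3,725. Combined base = $28,000 + $3,725 = $31,725.
Verified full-time employment (−5%): $31,725 × 0.95 = $30,138.75.
Offense occurred in a school zone (+40%): $30,138.75 × 1.4 = $42,194.25.
Prior failure to appear (+25%): $42,194.25 × 1.25 = $52,742.81.
$52,742.81 is at or above the $5,500 minimum.
Rounded to the nearest dollar: $52,743.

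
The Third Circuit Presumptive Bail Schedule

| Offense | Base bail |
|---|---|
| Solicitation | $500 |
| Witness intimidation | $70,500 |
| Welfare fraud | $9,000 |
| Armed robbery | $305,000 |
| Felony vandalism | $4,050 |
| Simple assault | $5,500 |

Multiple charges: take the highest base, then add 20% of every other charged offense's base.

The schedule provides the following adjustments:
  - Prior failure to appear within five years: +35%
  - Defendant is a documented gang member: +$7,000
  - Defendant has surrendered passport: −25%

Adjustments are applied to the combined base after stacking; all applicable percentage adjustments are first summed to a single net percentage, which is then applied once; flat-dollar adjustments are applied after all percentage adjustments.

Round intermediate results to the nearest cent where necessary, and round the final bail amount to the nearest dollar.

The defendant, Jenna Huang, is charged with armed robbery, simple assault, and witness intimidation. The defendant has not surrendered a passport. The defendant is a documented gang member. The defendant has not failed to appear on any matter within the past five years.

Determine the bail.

$327,200

Base amounts from the schedule: armed robbery $305,000; simple assault $5,500; witness intimidation $70,500.
Stacking rule: highest base plus 20% of each additional charge. Highest is armed robbery at $305,000. Additional: $5,500 × 20% = $1,100; $70,500 × 20% = $14,100. Combined base = $305,000 + $15,200 = $320,200.
Defendant is a documented gang member (+$7,000 flat): $320,200 + $7,000 = $327,200.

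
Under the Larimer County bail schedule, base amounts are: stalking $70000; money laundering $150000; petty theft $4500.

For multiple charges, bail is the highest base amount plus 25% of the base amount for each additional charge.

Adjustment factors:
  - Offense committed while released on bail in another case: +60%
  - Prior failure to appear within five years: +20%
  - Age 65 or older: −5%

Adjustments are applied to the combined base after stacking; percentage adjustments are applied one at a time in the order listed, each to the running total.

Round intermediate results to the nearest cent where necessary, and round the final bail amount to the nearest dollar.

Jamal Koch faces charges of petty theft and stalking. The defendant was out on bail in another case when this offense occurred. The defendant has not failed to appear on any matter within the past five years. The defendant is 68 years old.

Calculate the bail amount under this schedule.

Base amounts from the schedule: petty theft $4500; stalking $70000.
Stacking rule: highest base plus 25% of each additional charge. Highest is stalking at $70000. Additional: $4500 × 25% = $1125. Combined base = $70000 + $1125 = $71125.
Offense committed while released on bail in another case (+60%): $71125 × 1.6 = $113800.
Age 65 or older (−5%): $113800 × 0.95 = $108110.

$108110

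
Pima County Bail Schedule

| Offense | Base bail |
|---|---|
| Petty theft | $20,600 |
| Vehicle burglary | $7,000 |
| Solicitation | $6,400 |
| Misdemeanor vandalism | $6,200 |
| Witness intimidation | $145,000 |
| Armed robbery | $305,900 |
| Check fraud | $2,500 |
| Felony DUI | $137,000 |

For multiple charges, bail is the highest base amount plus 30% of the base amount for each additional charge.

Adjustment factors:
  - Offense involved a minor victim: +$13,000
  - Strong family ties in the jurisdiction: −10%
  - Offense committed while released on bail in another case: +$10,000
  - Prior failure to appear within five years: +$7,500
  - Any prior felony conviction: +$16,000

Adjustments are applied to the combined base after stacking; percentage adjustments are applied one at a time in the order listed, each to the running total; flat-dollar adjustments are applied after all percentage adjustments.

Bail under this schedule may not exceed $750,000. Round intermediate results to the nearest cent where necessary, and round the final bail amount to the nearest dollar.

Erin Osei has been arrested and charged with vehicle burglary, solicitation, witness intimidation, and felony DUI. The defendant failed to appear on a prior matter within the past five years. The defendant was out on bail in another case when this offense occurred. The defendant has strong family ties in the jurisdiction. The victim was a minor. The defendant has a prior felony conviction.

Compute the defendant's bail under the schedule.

$217,608

Base amounts from the schedule: vehicle burglary $7,000; solicitation $6,400; witness intimidation $145,000; felony DUI $137,000.
Stacking rule: highest base plus 30% of each additional charge. Highest is witness intimidation at $145,000. Additional: $7,000 × 30% = $2,100; $6,400 × 30% = $1,920; $137,000 × 30% = $41,100. Combined base = $145,000 + $45,120 = $190,120.
Strong family ties in the jurisdiction (−10%): $190,120 × 0.9 = $171,108.
Offense involved a minor victim (+$13,000 flat): $171,108 + $13,000 = $184,108.
Offense committed while released on bail in another case (+$10,000 flat): $184,108 + $10,000 = $194,108.
Prior failure to appear within five years (+$7,500 flat): $194,108 + $7,500 = $201,608.
Any prior felony conviction (+$16,000 flat): $201,608 + $16,000 = $217,608.
$217,608 is within the $750,000 maximum.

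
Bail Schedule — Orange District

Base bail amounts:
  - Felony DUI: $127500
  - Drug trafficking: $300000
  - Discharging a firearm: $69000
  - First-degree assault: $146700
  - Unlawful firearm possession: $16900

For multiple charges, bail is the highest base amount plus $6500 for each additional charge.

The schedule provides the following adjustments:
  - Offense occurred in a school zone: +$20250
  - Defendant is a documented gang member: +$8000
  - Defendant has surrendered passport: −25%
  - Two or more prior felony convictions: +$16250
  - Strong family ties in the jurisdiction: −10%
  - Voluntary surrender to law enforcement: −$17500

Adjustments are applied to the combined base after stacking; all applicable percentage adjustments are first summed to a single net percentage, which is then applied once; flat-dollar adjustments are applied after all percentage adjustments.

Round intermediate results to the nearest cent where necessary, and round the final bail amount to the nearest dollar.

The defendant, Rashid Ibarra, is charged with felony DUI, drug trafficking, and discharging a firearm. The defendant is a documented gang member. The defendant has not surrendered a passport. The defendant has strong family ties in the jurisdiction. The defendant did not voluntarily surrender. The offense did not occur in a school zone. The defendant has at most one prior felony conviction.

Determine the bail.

Base amounts from the schedule: felony DUI $127500; drug trafficking $300000; discharging a firearm $69000.
Stacking rule: highest base plus $6500 per additional charge. Highest is drug trafficking at $300000; 2 additional charges → +$13000. Combined base = $313000.
Strong family ties in the jurisdiction (−10%): $313000 × 0.9 = $281700.
Defendant is a documented gang member (+$8000 flat): $281700 + $8000 = $289700.

$289700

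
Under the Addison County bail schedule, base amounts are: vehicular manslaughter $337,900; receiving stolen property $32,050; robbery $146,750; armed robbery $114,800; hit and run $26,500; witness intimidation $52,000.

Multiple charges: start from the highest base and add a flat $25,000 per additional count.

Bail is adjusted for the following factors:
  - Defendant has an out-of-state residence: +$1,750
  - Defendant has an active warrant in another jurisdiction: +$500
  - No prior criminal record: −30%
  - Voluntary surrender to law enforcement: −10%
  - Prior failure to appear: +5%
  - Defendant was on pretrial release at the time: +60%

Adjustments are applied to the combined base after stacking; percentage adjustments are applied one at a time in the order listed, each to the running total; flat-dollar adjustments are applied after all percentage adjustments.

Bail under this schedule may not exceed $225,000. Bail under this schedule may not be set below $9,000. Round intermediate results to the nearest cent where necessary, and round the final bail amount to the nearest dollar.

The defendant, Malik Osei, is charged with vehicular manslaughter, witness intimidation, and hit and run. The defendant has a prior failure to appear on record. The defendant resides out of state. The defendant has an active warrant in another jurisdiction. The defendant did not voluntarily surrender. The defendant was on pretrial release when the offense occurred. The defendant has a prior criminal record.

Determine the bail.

Base amounts from the schedule: vehicular manslaughter $337,900; witness intimidation $52,000; hit and run $26,500.
Stacking rule: highest base plus $25,000 per additional charge. Highest is vehicular manslaughter at $337,900; 2 additional charges → +$50,000. Combined base = $387,900.
Prior failure to appear (+5%): $387,900 × 1.05 = $407,295.
Defendant was on pretrial release at the time (+60%): $407,295 × 1.6 = $651,672.
Defendant has an out-of-state residence (+$1,750 flat): $651,672 + $1,750 = $653,422.
Defendant has an active warrant in another jurisdiction (+$500 flat): $653,422 + $500 = $653,922.
Result $653,922 exceeds the maximum of $225,000; bail is capped at $225,000.
$225,000 is at or above the $9,000 minimum.

$225,000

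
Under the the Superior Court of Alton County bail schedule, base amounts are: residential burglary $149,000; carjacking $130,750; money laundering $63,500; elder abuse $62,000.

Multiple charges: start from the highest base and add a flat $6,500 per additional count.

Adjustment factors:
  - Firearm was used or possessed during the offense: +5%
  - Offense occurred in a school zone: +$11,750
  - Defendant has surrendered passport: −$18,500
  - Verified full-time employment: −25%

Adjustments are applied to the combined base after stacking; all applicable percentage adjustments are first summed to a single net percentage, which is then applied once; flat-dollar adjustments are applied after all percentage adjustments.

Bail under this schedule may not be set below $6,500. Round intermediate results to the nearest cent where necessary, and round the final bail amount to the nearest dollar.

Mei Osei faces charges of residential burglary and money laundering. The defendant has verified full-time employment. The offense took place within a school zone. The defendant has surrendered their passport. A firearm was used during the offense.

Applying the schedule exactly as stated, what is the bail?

$117,650

Base amounts from the schedule: residential burglary $149,000; money laundering $63,500.
Stacking rule: highest base plus $6,500 per additional charge. Highest is residential burglary at $149,000; 1 additional charge → +$6,500. Combined base = $155,500.
Net percentage adjustment: +5% −25% = −20%. $155,500 × 0.8 = $124,400.
Offense occurred in a school zone (+$11,750 flat): $124,400 + $11,750 = $136,150.
Defendant has surrendered passport (−$18,500 flat): $136,150 − $18,500 = $117,650.
$117,650 is at or above the $6,500 minimum.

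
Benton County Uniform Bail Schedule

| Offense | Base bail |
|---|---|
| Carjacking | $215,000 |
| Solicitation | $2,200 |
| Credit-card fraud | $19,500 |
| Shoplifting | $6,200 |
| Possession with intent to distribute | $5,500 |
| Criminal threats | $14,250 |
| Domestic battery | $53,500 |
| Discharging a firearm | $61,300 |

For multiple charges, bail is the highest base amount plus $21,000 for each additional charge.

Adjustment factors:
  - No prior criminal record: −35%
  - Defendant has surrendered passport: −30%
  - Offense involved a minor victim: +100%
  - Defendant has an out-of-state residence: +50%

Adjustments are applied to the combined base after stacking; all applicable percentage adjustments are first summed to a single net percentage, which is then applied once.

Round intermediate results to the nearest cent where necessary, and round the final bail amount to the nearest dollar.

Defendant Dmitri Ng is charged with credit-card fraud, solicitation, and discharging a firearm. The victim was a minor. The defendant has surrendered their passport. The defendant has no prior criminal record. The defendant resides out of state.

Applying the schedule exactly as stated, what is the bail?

$191,105

Base amounts from the schedule: credit-card fraud $19,500; solicitation $2,200; discharging a firearm $61,300.
Stacking rule: highest base plus $21,000 per additional charge. Highest is discharging a firearm at $61,300; 2 additional charges → +$42,000. Combined base = $103,300.
Net percentage adjustment: −35% −30% +100% +50% = +85%. $103,300 × 1.85 = $191,105.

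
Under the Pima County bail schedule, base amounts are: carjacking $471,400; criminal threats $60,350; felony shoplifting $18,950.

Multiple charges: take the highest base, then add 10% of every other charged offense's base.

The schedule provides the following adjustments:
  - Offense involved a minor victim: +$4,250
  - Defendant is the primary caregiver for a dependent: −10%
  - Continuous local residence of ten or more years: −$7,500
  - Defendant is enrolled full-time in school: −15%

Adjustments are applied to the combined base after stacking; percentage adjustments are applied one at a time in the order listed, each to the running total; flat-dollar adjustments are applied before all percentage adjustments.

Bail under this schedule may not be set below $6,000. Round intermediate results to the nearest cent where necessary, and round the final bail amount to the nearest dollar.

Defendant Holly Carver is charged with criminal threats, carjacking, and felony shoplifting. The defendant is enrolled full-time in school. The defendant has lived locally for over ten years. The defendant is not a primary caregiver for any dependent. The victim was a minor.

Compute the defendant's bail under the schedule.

Base amounts from the schedule: criminal threats $60,350; carjacking $471,400; felony shoplifting $18,950.
Stacking rule: highest base plus 10% of each additional charge. Highest is carjacking at $471,400. Additional: $60,350 × 10% = $6,035; $18,950 × 10% = $1,895. Combined base = $471,400 + $7,930 = $479,330.
Offense involved a minor victim (+$4,250 flat): $479,330 + $4,250 = $483,580.
Continuous local residence of ten or more years (−$7,500 flat): $483,580 − $7,500 = $476,080.
Defendant is enrolled full-time in school (−15%): $476,080 × 0.85 = $404,668.
$404,668 is at or above the $6,000 minimum.

$404,668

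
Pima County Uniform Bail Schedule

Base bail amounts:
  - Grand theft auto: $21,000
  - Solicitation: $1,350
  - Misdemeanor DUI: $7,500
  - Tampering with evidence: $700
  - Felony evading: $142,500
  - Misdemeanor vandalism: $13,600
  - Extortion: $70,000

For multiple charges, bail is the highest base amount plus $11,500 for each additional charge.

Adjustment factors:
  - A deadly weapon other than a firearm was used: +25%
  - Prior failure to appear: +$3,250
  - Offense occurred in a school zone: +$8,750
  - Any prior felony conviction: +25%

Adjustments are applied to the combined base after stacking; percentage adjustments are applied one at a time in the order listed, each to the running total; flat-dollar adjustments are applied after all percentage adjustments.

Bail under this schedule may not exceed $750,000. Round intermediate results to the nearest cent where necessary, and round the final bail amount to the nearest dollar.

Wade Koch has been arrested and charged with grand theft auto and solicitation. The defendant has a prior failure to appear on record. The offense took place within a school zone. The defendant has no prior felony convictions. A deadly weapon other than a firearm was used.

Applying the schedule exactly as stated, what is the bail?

$52,625

Base amounts from the schedule: grand theft auto $21,000; solicitation $1,350.
Stacking rule: highest base plus $11,500 per additional charge. Highest is grand theft auto at $21,000; 1 additional charge → +$11,500. Combined base = $32,500.
A deadly weapon other than a firearm was used (+25%): $32,500 × 1.25 = $40,625.
Prior failure to appear (+$3,250 flat): $40,625 + $3,250 = $43,875.
Offense occurred in a school zone (+$8,750 flat): $43,875 + $8,750 = $52,625.
$52,625 is within the $750,000 maximum.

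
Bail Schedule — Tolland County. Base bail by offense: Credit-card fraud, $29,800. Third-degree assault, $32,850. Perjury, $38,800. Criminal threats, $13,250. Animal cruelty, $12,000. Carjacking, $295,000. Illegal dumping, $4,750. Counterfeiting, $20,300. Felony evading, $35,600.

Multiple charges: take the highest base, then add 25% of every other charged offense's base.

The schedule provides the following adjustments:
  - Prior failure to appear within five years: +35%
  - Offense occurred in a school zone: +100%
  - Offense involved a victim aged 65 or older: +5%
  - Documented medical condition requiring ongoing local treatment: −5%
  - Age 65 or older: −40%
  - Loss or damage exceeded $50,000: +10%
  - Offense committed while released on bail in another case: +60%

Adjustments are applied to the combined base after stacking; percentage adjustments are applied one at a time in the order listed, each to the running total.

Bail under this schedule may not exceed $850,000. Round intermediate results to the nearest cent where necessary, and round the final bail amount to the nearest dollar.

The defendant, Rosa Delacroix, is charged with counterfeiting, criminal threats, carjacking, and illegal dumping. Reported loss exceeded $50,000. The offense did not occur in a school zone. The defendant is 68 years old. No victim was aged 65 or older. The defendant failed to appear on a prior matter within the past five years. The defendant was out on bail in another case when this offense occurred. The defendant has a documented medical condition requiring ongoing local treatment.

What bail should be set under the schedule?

Base amounts from the schedule: counterfeiting $20,300; criminal threats $13,250; carjacking $295,000; illegal dumping $4,750.
Stacking rule: highest base plus 25% of each additional charge. Highest is carjacking at $295,000. Additional: $20,300 × 25% = $5,075; $13,250 × 25% = $3,312.50; $4,750 × 25% = $1,187.50. Combined base = $295,000 + $9,575 = $304,575.
Prior failure to appear within five years (+35%): $304,575 × 1.35 = $411,176.25.
Documented medical condition requiring ongoing local treatment (−5%): $411,176.25 × 0.95 = $390,617.44.
Age 65 or older (−40%): $390,617.44 × 0.6 = $234,370.46.
Loss or damage exceeded $50,000 (+10%): $234,370.46 × 1.1 = $257,807.51.
Offense committed while released on bail in another case (+60%): $257,807.51 × 1.6 = $412,492.02.
$412,492.02 is within the $850,000 maximum.
Rounded to the nearest dollar: $412,492.

$412,492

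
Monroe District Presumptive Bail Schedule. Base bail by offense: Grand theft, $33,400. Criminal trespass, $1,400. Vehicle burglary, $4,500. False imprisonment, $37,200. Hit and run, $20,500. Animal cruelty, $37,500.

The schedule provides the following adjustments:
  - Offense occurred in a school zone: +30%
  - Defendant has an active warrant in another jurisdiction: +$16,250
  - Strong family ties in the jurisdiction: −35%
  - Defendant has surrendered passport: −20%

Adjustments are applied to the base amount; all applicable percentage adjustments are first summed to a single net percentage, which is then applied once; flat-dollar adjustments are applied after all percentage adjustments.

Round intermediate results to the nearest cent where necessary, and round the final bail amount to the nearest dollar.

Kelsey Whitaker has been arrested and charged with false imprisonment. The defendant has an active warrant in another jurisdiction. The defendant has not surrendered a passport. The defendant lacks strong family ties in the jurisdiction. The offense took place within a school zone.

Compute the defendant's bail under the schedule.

$64,610

Base amounts from the schedule: false imprisonment $37,200.
Single charge. Combined base = $37,200.
Offense occurred in a school zone (+30%): $37,200 × 1.3 = $48,360.
Defendant has an active warrant in another jurisdiction (+$16,250 flat): $48,360 + $16,250 = $64,610.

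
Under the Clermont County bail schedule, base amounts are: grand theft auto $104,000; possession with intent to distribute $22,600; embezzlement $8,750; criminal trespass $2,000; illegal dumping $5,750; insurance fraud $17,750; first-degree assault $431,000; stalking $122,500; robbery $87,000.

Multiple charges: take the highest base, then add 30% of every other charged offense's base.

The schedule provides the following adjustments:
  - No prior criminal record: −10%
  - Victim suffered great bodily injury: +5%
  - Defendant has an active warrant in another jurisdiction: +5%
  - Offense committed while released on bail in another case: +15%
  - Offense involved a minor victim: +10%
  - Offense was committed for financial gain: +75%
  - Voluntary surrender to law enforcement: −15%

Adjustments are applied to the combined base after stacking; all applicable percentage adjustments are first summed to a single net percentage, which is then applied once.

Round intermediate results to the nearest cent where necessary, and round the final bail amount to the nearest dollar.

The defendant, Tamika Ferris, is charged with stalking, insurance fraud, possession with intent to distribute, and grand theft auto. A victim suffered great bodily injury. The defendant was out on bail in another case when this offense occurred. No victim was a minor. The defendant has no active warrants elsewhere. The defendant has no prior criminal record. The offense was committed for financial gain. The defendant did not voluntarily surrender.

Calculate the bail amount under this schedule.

$306,739

Base amounts from the schedule: stalking $122,500; insurance fraud $17,750; possession with intent to distribute $22,600; grand theft auto $104,000.
Stacking rule: highest base plus 30% of each additional charge. Highest is stalking at $122,500. Additional: $17,750 × 30% = $5,325; $22,600 × 30% = $6,780; $104,000 × 30% = $31,200. Combined base = $122,500 + $43,305 = $165,805.
Net percentage adjustment: −10% +5% +15% +75% = +85%. $165,805 × 1.85 = $306,739.25.
Rounded to the nearest dollar: $306,739.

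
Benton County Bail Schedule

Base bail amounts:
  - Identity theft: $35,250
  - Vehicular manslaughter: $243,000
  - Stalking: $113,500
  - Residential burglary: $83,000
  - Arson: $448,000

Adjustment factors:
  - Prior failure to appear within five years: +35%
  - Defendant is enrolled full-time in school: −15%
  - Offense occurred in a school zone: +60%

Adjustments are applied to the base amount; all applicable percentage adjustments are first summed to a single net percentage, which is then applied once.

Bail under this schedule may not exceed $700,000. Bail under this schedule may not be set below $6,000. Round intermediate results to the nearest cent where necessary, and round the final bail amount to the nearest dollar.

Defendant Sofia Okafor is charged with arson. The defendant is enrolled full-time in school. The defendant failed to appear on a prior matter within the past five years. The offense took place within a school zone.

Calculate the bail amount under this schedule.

$700,000

Base amounts from the schedule: arson $448,000.
Single charge. Combined base = $448,000.
Net percentage adjustment: +35% −15% +60% = +80%. $448,000 × 1.8 = $806,400.
Result $806,400 exceeds the maximum of $700,000; bail is capped at $700,000.
$700,000 is at or above the $6,000 minimum.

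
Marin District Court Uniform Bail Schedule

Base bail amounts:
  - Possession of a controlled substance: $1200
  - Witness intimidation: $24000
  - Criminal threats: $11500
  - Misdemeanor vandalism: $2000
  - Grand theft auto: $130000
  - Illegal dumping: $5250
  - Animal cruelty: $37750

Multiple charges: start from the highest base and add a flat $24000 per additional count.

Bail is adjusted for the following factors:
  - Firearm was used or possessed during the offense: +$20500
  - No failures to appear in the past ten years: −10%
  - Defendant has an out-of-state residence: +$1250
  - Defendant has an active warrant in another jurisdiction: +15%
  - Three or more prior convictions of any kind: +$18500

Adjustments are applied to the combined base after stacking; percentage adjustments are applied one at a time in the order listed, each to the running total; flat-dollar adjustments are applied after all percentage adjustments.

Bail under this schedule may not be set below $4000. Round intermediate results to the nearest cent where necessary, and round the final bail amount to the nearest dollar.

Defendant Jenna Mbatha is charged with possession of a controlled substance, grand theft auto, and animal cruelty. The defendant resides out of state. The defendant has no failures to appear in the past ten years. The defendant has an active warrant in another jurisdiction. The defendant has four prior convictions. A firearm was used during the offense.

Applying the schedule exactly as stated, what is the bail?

$224480

Base amounts from the schedule: possession of a controlled substance $1200; grand theft auto $130000; animal cruelty $37750.
Stacking rule: highest base plus $24000 per additional charge. Highest is grand theft auto at $130000; 2 additional charges → +$48000. Combined base = $178000.
No failures to appear in the past ten years (−10%): $178000 × 0.9 = $160200.
Defendant has an active warrant in another jurisdiction (+15%): $160200 × 1.15 = $184230.
Firearm was used or possessed during the offense (+$20500 flat): $184230 + $20500 = $204730.
Defendant has an out-of-state residence (+$1250 flat): $204730 + $1250 = $205980.
Three or more prior convictions of any kind (+$18500 flat): $205980 + $18500 = $224480.
$224480 is at or above the $4000 minimum.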